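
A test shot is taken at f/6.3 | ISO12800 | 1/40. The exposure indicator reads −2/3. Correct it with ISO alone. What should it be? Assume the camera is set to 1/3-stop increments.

Underexposed by 2/3 stop → need 2/3 stop brighter.
ISO: 12800 → 16000 → 20000.

ISO 20000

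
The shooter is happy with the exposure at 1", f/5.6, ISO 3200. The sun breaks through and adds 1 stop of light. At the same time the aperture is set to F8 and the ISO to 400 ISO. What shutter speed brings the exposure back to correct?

8 s

Scene light: 1 stop brighter.
Aperture: f/5.6 → f/8 — 1 stop stopped down (darker).
ISO: 3200 → 1600 → 800 → 400 — 3 stops lower (darker).
Net so far: 3 stops darker. Shutter speed: 1 → 2 → 4 → 8.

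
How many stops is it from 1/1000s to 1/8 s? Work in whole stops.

1/1000 → 1/500 → 1/250 → 1/125 → 1/60 → 1/30 → 1/15 → 1/8 — count the steps: 7 stops.

7 stops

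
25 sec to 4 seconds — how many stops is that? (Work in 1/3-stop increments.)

25 → 20 → 15 → 13 → 10 → 8 → 6 → 5 → 4 — count the steps: 8 third-stops = 2 2/3 stops.

2 2/3 stops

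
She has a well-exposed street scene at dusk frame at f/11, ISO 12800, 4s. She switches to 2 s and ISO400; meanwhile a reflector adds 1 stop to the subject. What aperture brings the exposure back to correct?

Scene light: 1 stop brighter.
Shutter speed: 4 → 2 — 1 stop shorter (darker).
ISO: 12800 → 6400 → 3200 → 1600 → 800 → 400 — 5 stops dropped (darker).
Net so far: 5 stops darker. Aperture: f/11 → f/8 → f/5.6 → f/4 → f/2.8 → f/2.

f/2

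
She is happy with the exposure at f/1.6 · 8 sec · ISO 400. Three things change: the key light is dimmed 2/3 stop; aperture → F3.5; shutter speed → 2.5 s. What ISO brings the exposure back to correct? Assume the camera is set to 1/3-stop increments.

Scene light: 2/3 stop darker.
Aperture: f/1.6 → f/1.8 → f/2 → f/2.2 → f/2.5 → f/2.8 → f/3.2 → f/3.5 — 2 1/3 stops stopped down (darker).
Shutter speed: 8 → 6 → 5 → 4 → 3.2 → 2.5 — 1 2/3 stops shorter (darker).
Net so far: 4 2/3 stops darker. ISO: 400 → 500 → 640 → 800 → 1000 → 1250 → 1600 → 2000 → 2500 → 3200 → 4000 → 5000 → 6400 → 8000 → 10000.

ISO 10000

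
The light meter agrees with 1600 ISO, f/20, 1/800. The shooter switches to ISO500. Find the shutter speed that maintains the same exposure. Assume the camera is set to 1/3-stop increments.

ISO: 1600 → 1250 → 1000 → 800 → 640 → 500 — 1 2/3 stops lower (darker).
Need 1 2/3 stops brighter from the shutter speed: 1/800 → 1/640 → 1/500 → 1/400 → 1/320 → 1/250.

1/250s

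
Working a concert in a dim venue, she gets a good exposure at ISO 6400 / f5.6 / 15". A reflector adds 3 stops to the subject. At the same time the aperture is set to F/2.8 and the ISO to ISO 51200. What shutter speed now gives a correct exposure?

Scene light: 3 stops brighter.
Aperture: f/5.6 → f/4 → f/2.8 — 2 stops opened up (brighter).
ISO: 6400 → 12800 → 25600 → 51200 — 3 stops higher (brighter).
Net so far: 8 stops brighter. Shutter speed: 15 → 8 → 4 → 2 → 1 → 1/2 → 1/4 → 1/8 → 1/15.

1/15s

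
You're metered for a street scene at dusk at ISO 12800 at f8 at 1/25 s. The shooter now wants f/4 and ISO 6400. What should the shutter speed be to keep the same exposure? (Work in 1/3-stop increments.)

Aperture: f/8 → f/7.1 → f/6.3 → f/5.6 → f/5 → f/4.5 → f/4 — 2 stops larger aperture (brighter).
ISO: 12800 → 10000 → 8000 → 6400 — 1 stop dropped (darker).
Net change so far: 1 stop brighter. Offset with the shutter speed: 1/25 → 1/30 → 1/40 → 1/50.

1/50s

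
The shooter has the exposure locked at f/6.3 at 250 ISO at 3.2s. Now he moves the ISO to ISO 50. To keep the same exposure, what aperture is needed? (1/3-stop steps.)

f/2.8

ISO: 250 → 200 → 160 → 125 → 100 → 80 → 64 → 50 — 2 1/3 stops dropped (darker).
Need 2 1/3 stops brighter from the aperture: f/6.3 → f/5.6 → f/5 → f/4.5 → f/4 → f/3.5 → f/3.2 → f/2.8.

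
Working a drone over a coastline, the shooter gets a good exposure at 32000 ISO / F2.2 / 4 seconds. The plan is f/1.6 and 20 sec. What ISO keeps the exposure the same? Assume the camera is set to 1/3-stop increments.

Aperture: f/2.2 → f/2 → f/1.8 → f/1.6 — 1 stop opened up (brighter).
Shutter speed: 4 → 5 → 6 → 8 → 10 → 13 → 15 → 20 — 2 1/3 stops slower (brighter).
Net change so far: 3 1/3 stops brighter. Offset with the ISO: 32000 → 25600 → 20000 → 16000 → 12800 → 10000 → 8000 → 6400 → 5000 → 4000 → 3200.

ISO 3200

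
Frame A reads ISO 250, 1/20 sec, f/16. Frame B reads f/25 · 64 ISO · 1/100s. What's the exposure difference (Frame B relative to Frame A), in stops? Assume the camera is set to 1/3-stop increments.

5 2/3 stops darker

Aperture: f/16 → f/18 → f/20 → f/22 → f/25 — 1 1/3 stops stopped down (darker).
Shutter speed: 1/20 → 1/25 → 1/30 → 1/40 → 1/50 → 1/60 → 1/80 → 1/100 — 2 1/3 stops faster (darker).
ISO: 250 → 200 → 160 → 125 → 100 → 80 → 64 — 2 stops lower (darker).
Net: −1 1/3 −2 1/3 −2 = −5 2/3 stops.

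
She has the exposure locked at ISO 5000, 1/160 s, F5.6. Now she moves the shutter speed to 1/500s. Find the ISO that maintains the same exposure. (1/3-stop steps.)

Shutter speed: 1/160 → 1/200 → 1/250 → 1/320 → 1/400 → 1/500 — 1 2/3 stops faster (darker).
Need 1 2/3 stops brighter from the ISO: 5000 → 6400 → 8000 → 10000 → 12800 → 16000.

ISO 16000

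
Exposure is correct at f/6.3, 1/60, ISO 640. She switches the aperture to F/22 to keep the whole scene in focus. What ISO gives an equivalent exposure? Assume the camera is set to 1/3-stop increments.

ISO 8000

Aperture: f/6.3 → f/7.1 → f/8 → f/9 → f/10 → f/11 → f/13 → f/14 → f/16 → f/18 → f/20 → f/22 — 3 2/3 stops narrower (darker).
Need 3 2/3 stops brighter from the ISO: 640 → 800 → 1000 → 1250 → 1600 → 2000 → 2500 → 3200 → 4000 → 5000 → 6400 → 8000.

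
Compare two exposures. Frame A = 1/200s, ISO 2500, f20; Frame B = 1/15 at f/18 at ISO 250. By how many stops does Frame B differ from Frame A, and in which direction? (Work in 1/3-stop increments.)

2/3 stop brighter

Aperture: f/20 → f/18 — 1/3 stop opened up (brighter).
Shutter speed: 1/200 → 1/160 → 1/125 → 1/100 → 1/80 → 1/60 → 1/50 → 1/40 → 1/30 → 1/25 → 1/20 → 1/15 — 3 2/3 stops slower (brighter).
ISO: 2500 → 2000 → 1600 → 1250 → 1000 → 800 → 640 → 500 → 400 → 320 → 250 — 3 1/3 stops dropped (darker).
Net: +1/3 +3 2/3 −3 1/3 = +2/3 stops.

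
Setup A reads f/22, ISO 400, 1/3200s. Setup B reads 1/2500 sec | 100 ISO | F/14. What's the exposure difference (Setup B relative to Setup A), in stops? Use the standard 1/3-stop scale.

Aperture: f/22 → f/20 → f/18 → f/16 → f/14 — 1 1/3 stops larger aperture (brighter).
Shutter speed: 1/3200 → 1/2500 — 1/3 stop slower (brighter).
ISO: 400 → 320 → 250 → 200 → 160 → 125 → 100 — 2 stops dropped (darker).
Net: +1 1/3 +1/3 −2 = −1/3 stops.

1/3 stop darker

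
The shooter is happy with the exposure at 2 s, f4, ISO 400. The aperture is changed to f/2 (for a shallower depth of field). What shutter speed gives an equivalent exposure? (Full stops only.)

Aperture: f/4 → f/2.8 → f/2 — 2 stops wider (brighter).
Need 2 stops darker from the shutter speed: 2 → 1 → 1/2.

1/2s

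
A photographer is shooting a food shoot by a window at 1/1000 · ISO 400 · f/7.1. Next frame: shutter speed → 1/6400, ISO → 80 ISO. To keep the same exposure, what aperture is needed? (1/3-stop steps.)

f/1.2

Shutter speed: 1/1000 → 1/1250 → 1/1600 → 1/2000 → 1/2500 → 1/3200 → 1/4000 → 1/5000 → 1/6400 — 2 2/3 stops faster (darker).
ISO: 400 → 320 → 250 → 200 → 160 → 125 → 100 → 80 — 2 1/3 stops dropped (darker).
Net change so far: 5 stops darker. Offset with the aperture: f/7.1 → f/6.3 → f/5.6 → f/5 → f/4.5 → f/4 → f/3.5 → f/3.2 → f/2.8 → f/2.5 → f/2.2 → f/2 → f/1.8 → f/1.6 → f/1.4 → f/1.2.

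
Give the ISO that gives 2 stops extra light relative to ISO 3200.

ISO 12800

ISO: 3200 → 6400 → 12800 — 2 stops raised (brighter).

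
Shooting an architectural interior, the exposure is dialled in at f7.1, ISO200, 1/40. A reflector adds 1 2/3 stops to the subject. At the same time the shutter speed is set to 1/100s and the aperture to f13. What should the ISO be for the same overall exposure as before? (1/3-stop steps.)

Scene light: 1 2/3 stops brighter.
Shutter speed: 1/40 → 1/50 → 1/60 → 1/80 → 1/100 — 1 1/3 stops shorter (darker).
Aperture: f/7.1 → f/8 → f/9 → f/10 → f/11 → f/13 — 1 2/3 stops smaller aperture (darker).
Net so far: 1 1/3 stops darker. ISO: 200 → 250 → 320 → 400 → 500.

ISO 500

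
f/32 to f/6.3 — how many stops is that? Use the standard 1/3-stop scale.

f/32 → f/29 → f/25 → f/22 → f/20 → f/18 → f/16 → f/14 → f/13 → f/11 → f/10 → f/9 → f/8 → f/7.1 → f/6.3 — count the steps: 14 third-stops = 4 2/3 stops.

4 2/3 stops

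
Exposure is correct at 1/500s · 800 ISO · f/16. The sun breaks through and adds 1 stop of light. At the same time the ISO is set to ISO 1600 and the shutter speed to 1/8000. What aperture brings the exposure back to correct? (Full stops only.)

f/8

Scene light: 1 stop brighter.
ISO: 800 → 1600 — 1 stop higher (brighter).
Shutter speed: 1/500 → 1/1000 → 1/2000 → 1/4000 → 1/8000 — 4 stops shorter (darker).
Net so far: 2 stops darker. Aperture: f/16 → f/11 → f/8.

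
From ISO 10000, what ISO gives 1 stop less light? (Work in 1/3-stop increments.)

ISO 5000

ISO: 10000 → 8000 → 6400 → 5000 — 1 stop lower (darker).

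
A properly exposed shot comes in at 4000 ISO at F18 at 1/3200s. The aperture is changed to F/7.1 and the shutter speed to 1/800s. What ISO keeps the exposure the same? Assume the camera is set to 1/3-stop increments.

ISO 160

Aperture: f/18 → f/16 → f/14 → f/13 → f/11 → f/10 → f/9 → f/8 → f/7.1 — 2 2/3 stops wider (brighter).
Shutter speed: 1/3200 → 1/2500 → 1/2000 → 1/1600 → 1/1250 → 1/1000 → 1/800 — 2 stops longer (brighter).
Net change so far: 4 2/3 stops brighter. Offset with the ISO: 4000 → 3200 → 2500 → 2000 → 1600 → 1250 → 1000 → 800 → 640 → 500 → 400 → 320 → 250 → 200 → 160.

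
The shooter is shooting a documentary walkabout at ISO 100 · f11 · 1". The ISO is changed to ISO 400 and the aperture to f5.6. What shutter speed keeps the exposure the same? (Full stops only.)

1/15s

ISO: 100 → 200 → 400 — 2 stops raised (brighter).
Aperture: f/11 → f/8 → f/5.6 — 2 stops larger aperture (brighter).
Net change so far: 4 stops brighter. Offset with the shutter speed: 1 → 1/2 → 1/4 → 1/8 → 1/15.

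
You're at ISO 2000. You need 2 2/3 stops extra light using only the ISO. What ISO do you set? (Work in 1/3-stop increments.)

ISO: 2000 → 2500 → 3200 → 4000 → 5000 → 6400 → 8000 → 10000 → 12800 — 2 2/3 stops higher (brighter).

ISO 12800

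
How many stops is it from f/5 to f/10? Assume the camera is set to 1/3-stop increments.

2 stops

f/5 → f/5.6 → f/6.3 → f/7.1 → f/8 → f/9 → f/10 — count the steps: 6 third-stops = 2 stops.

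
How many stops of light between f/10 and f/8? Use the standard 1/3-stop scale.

2/3 stop

f/10 → f/9 → f/8 — count the steps: 2 third-stops = 2/3 stop.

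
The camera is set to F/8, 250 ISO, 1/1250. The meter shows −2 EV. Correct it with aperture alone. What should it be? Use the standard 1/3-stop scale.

f/4

Underexposed by 2 stops → need 2 stops brighter.
Aperture: f/8 → f/7.1 → f/6.3 → f/5.6 → f/5 → f/4.5 → f/4.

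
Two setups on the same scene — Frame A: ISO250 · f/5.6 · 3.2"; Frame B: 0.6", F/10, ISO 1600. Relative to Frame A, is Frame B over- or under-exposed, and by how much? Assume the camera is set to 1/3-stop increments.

1 1/3 stops darker

Aperture: f/5.6 → f/6.3 → f/7.1 → f/8 → f/9 → f/10 — 1 2/3 stops smaller aperture (darker).
Shutter speed: 3.2 → 2.5 → 2 → 1.6 → 1.3 → 1 → 0.8 → 0.6 — 2 1/3 stops shorter (darker).
ISO: 250 → 320 → 400 → 500 → 640 → 800 → 1000 → 1250 → 1600 — 2 2/3 stops raised (brighter).
Net: −1 2/3 −2 1/3 +2 2/3 = −1 1/3 stops.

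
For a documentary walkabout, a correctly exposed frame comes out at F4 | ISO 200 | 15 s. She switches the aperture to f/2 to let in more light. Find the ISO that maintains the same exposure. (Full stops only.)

Aperture: f/4 → f/2.8 → f/2 — 2 stops wider (brighter).
Need 2 stops darker from the ISO: 200 → 100 → 50.

ISO 50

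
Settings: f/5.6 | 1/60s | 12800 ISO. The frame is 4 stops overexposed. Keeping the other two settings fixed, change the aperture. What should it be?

Overexposed by 4 stops → need 4 stops darker.
Aperture: f/5.6 → f/8 → f/11 → f/16 → f/22.

f/22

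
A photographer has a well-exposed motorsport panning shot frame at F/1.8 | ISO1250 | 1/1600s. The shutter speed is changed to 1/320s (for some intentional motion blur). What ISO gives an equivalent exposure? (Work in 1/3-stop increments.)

ISO 250

Shutter speed: 1/1600 → 1/1250 → 1/1000 → 1/800 → 1/640 → 1/500 → 1/400 → 1/320 — 2 1/3 stops longer (brighter).
Need 2 1/3 stops darker from the ISO: 1250 → 1000 → 800 → 640 → 500 → 400 → 320 → 250.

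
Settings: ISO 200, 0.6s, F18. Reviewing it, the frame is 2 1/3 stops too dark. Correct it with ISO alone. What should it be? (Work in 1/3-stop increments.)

Underexposed by 2 1/3 stops → need 2 1/3 stops brighter.
ISO: 200 → 250 → 320 → 400 → 500 → 640 → 800 → 1000.

ISO 1000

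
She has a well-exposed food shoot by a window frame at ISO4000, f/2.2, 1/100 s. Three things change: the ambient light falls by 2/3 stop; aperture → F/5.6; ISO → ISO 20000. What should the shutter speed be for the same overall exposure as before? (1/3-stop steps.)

Scene light: 2/3 stop darker.
Aperture: f/2.2 → f/2.5 → f/2.8 → f/3.2 → f/3.5 → f/4 → f/4.5 → f/5 → f/5.6 — 2 2/3 stops stopped down (darker).
ISO: 4000 → 5000 → 6400 → 8000 → 10000 → 12800 → 16000 → 20000 — 2 1/3 stops higher (brighter).
Net so far: 1 stop darker. Shutter speed: 1/100 → 1/80 → 1/60 → 1/50.

1/50s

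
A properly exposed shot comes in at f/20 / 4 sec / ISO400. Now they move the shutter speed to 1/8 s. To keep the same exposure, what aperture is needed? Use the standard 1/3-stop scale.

Shutter speed: 4 → 3.2 → 2.5 → 2 → 1.6 → 1.3 → 1 → 0.8 → 0.6 → 0.5 → 0.4 → 0.3 → 1/4 → 1/5 → 1/6 → 1/8 — 5 stops shorter (darker).
Need 5 stops brighter from the aperture: f/20 → f/18 → f/16 → f/14 → f/13 → f/11 → f/10 → f/9 → f/8 → f/7.1 → f/6.3 → f/5.6 → f/5 → f/4.5 → f/4 → f/3.5.

f/3.5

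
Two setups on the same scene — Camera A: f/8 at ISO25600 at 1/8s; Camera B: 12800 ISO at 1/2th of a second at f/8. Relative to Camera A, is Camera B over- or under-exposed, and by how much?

Aperture: unchanged.
Shutter speed: 1/8 → 1/4 → 1/2 — 2 stops slower (brighter).
ISO: 25600 → 12800 — 1 stop dropped (darker).
Net: +2 −1 = +1 stop.

1 stop brighter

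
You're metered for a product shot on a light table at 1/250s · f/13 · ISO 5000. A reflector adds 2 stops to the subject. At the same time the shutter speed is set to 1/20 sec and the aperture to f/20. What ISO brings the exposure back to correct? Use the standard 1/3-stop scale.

Scene light: 2 stops brighter.
Shutter speed: 1/250 → 1/200 → 1/160 → 1/125 → 1/100 → 1/80 → 1/60 → 1/50 → 1/40 → 1/30 → 1/25 → 1/20 — 3 2/3 stops longer (brighter).
Aperture: f/13 → f/14 → f/16 → f/18 → f/20 — 1 1/3 stops narrower (darker).
Net so far: 4 1/3 stops brighter. ISO: 5000 → 4000 → 3200 → 2500 → 2000 → 1600 → 1250 → 1000 → 800 → 640 → 500 → 400 → 320 → 250.

ISO 250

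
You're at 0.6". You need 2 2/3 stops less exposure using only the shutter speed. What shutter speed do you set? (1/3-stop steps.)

Shutter speed: 0.6 → 0.5 → 0.4 → 0.3 → 1/4 → 1/5 → 1/6 → 1/8 → 1/10 — 2 2/3 stops shorter (darker).

1/10s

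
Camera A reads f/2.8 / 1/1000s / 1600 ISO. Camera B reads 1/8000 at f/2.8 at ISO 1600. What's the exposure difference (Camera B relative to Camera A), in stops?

Aperture: unchanged.
Shutter speed: 1/1000 → 1/2000 → 1/4000 → 1/8000 — 3 stops faster (darker).
ISO: unchanged.
Net: −3 = −3 stops.

3 stops darker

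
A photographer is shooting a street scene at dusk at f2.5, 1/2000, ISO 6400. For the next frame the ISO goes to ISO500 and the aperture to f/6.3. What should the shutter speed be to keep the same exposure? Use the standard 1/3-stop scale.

ISO: 6400 → 5000 → 4000 → 3200 → 2500 → 2000 → 1600 → 1250 → 1000 → 800 → 640 → 500 — 3 2/3 stops dropped (darker).
Aperture: f/2.5 → f/2.8 → f/3.2 → f/3.5 → f/4 → f/4.5 → f/5 → f/5.6 → f/6.3 — 2 2/3 stops stopped down (darker).
Net change so far: 6 1/3 stops darker. Offset with the shutter speed: 1/2000 → 1/1600 → 1/1250 → 1/1000 → 1/800 → 1/640 → 1/500 → 1/400 → 1/320 → 1/250 → 1/200 → 1/160 → 1/125 → 1/100 → 1/80 → 1/60 → 1/50 → 1/40 → 1/30 → 1/25.

1/25s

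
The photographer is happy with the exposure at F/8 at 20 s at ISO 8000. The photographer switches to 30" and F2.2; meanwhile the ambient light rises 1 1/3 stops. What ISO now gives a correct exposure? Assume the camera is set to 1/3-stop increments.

Scene light: 1 1/3 stops brighter.
Shutter speed: 20 → 25 → 30 — 2/3 stop longer (brighter).
Aperture: f/8 → f/7.1 → f/6.3 → f/5.6 → f/5 → f/4.5 → f/4 → f/3.5 → f/3.2 → f/2.8 → f/2.5 → f/2.2 — 3 2/3 stops wider (brighter).
Net so far: 5 2/3 stops brighter. ISO: 8000 → 6400 → 5000 → 4000 → 3200 → 2500 → 2000 → 1600 → 1250 → 1000 → 800 → 640 → 500 → 400 → 320 → 250 → 200 → 160.

ISO 160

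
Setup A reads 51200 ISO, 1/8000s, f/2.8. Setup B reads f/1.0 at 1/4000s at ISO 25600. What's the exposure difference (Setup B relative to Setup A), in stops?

Aperture: f/2.8 → f/2 → f/1.4 → f/1.0 — 3 stops wider (brighter).
Shutter speed: 1/8000 → 1/4000 — 1 stop longer (brighter).
ISO: 51200 → 25600 — 1 stop dropped (darker).
Net: +3 +1 −1 = +3 stops.

3 stops brighter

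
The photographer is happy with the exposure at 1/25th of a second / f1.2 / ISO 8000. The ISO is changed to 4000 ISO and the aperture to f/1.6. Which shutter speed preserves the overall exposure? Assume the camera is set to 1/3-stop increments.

1/8s

ISO: 8000 → 6400 → 5000 → 4000 — 1 stop dropped (darker).
Aperture: f/1.2 → f/1.4 → f/1.6 — 2/3 stop narrower (darker).
Net change so far: 1 2/3 stops darker. Offset with the shutter speed: 1/25 → 1/20 → 1/15 → 1/13 → 1/10 → 1/8.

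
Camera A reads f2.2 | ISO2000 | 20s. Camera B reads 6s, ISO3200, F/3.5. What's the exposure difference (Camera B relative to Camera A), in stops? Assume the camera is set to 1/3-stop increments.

2 1/3 stops darker

Aperture: f/2.2 → f/2.5 → f/2.8 → f/3.2 → f/3.5 — 1 1/3 stops narrower (darker).
Shutter speed: 20 → 15 → 13 → 10 → 8 → 6 — 1 2/3 stops faster (darker).
ISO: 2000 → 2500 → 3200 — 2/3 stop higher (brighter).
Net: −1 1/3 −1 2/3 +2/3 = −2 1/3 stops.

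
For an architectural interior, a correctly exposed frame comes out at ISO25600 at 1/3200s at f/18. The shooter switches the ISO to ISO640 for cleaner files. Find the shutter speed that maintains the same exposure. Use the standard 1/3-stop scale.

1/80s

ISO: 25600 → 20000 → 16000 → 12800 → 10000 → 8000 → 6400 → 5000 → 4000 → 3200 → 2500 → 2000 → 1600 → 1250 → 1000 → 800 → 640 — 5 1/3 stops lower (darker).
Need 5 1/3 stops brighter from the shutter speed: 1/3200 → 1/2500 → 1/2000 → 1/1600 → 1/1250 → 1/1000 → 1/800 → 1/640 → 1/500 → 1/400 → 1/320 → 1/250 → 1/200 → 1/160 → 1/125 → 1/100 → 1/80.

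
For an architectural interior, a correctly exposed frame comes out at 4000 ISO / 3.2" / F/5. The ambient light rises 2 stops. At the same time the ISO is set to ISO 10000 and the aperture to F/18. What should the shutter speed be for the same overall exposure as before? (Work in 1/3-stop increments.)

4 s

Scene light: 2 stops brighter.
ISO: 4000 → 5000 → 6400 → 8000 → 10000 — 1 1/3 stops raised (brighter).
Aperture: f/5 → f/5.6 → f/6.3 → f/7.1 → f/8 → f/9 → f/10 → f/11 → f/13 → f/14 → f/16 → f/18 — 3 2/3 stops stopped down (darker).
Net so far: 1/3 stop darker. Shutter speed: 3.2 → 4.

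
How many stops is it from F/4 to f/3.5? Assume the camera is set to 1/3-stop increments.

f/4 → f/3.5 — count the steps: 1 third-stops = 1/3 stop.

1/3 stop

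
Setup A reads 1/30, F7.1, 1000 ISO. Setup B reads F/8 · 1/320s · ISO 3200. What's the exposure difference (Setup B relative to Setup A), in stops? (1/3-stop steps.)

Aperture: f/7.1 → f/8 — 1/3 stop narrower (darker).
Shutter speed: 1/30 → 1/40 → 1/50 → 1/60 → 1/80 → 1/100 → 1/125 → 1/160 → 1/200 → 1/250 → 1/320 — 3 1/3 stops shorter (darker).
ISO: 1000 → 1250 → 1600 → 2000 → 2500 → 3200 — 1 2/3 stops raised (brighter).
Net: −1/3 −3 1/3 +1 2/3 = −2 stops.

2 stops darker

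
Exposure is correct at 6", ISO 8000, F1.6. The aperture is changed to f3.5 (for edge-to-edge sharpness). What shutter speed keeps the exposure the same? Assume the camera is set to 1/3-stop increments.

30 s

Aperture: f/1.6 → f/1.8 → f/2 → f/2.2 → f/2.5 → f/2.8 → f/3.2 → f/3.5 — 2 1/3 stops stopped down (darker).
Need 2 1/3 stops brighter from the shutter speed: 6 → 8 → 10 → 13 → 15 → 20 → 25 → 30.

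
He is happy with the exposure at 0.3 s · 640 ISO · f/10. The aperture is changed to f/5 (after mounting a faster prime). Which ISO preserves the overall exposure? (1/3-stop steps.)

ISO 160

Aperture: f/10 → f/9 → f/8 → f/7.1 → f/6.3 → f/5.6 → f/5 — 2 stops wider (brighter).
Need 2 stops darker from the ISO: 640 → 500 → 400 → 320 → 250 → 200 → 160.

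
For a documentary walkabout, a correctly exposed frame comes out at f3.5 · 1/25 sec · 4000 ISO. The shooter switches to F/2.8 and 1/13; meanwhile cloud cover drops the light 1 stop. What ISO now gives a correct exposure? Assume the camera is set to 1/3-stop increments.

ISO 2500

Scene light: 1 stop darker.
Aperture: f/3.5 → f/3.2 → f/2.8 — 2/3 stop wider (brighter).
Shutter speed: 1/25 → 1/20 → 1/15 → 1/13 — 1 stop longer (brighter).
Net so far: 2/3 stop brighter. ISO: 4000 → 3200 → 2500.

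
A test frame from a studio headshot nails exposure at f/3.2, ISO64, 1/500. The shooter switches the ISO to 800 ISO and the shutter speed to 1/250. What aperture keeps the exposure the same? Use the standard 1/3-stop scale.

ISO: 64 → 80 → 100 → 125 → 160 → 200 → 250 → 320 → 400 → 500 → 640 → 800 — 3 2/3 stops higher (brighter).
Shutter speed: 1/500 → 1/400 → 1/320 → 1/250 — 1 stop longer (brighter).
Net change so far: 4 2/3 stops brighter. Offset with the aperture: f/3.2 → f/3.5 → f/4 → f/4.5 → f/5 → f/5.6 → f/6.3 → f/7.1 → f/8 → f/9 → f/10 → f/11 → f/13 → f/14 → f/16.

f/16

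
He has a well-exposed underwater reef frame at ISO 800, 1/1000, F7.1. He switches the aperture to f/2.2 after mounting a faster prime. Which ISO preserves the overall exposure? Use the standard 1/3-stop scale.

Aperture: f/7.1 → f/6.3 → f/5.6 → f/5 → f/4.5 → f/4 → f/3.5 → f/3.2 → f/2.8 → f/2.5 → f/2.2 — 3 1/3 stops larger aperture (brighter).
Need 3 1/3 stops darker from the ISO: 800 → 640 → 500 → 400 → 320 → 250 → 200 → 160 → 125 → 100 → 80.

ISO 80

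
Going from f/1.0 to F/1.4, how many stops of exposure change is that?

1 stop

f/1.0 → f/1.4 — count the steps: 1 stop.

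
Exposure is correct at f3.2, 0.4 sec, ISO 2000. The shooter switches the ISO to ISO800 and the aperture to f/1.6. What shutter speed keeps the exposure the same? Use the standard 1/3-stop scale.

ISO: 2000 → 1600 → 1250 → 1000 → 800 — 1 1/3 stops dropped (darker).
Aperture: f/3.2 → f/2.8 → f/2.5 → f/2.2 → f/2 → f/1.8 → f/1.6 — 2 stops wider (brighter).
Net change so far: 2/3 stop brighter. Offset with the shutter speed: 0.4 → 0.3 → 1/4.

1/4s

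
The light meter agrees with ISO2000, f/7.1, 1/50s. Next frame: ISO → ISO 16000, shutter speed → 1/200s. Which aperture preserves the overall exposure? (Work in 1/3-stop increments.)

f/10

ISO: 2000 → 2500 → 3200 → 4000 → 5000 → 6400 → 8000 → 10000 → 12800 → 16000 — 3 stops raised (brighter).
Shutter speed: 1/50 → 1/60 → 1/80 → 1/100 → 1/125 → 1/160 → 1/200 — 2 stops faster (darker).
Net change so far: 1 stop brighter. Offset with the aperture: f/7.1 → f/8 → f/9 → f/10.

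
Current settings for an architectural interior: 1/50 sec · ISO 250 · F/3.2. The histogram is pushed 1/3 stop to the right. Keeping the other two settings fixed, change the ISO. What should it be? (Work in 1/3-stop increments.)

Overexposed by 1/3 stop → need 1/3 stop darker.
ISO: 250 → 200.

ISO 200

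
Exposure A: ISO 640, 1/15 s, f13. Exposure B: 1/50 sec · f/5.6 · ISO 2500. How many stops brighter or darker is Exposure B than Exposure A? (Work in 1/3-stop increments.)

Aperture: f/13 → f/11 → f/10 → f/9 → f/8 → f/7.1 → f/6.3 → f/5.6 — 2 1/3 stops larger aperture (brighter).
Shutter speed: 1/15 → 1/20 → 1/25 → 1/30 → 1/40 → 1/50 — 1 2/3 stops faster (darker).
ISO: 640 → 800 → 1000 → 1250 → 1600 → 2000 → 2500 — 2 stops higher (brighter).
Net: +2 1/3 −1 2/3 +2 = +2 2/3 stops.

2 2/3 stops brighter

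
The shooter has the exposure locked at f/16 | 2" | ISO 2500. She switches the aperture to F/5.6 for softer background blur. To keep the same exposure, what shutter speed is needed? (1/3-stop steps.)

1/4s

Aperture: f/16 → f/14 → f/13 → f/11 → f/10 → f/9 → f/8 → f/7.1 → f/6.3 → f/5.6 — 3 stops larger aperture (brighter).
Need 3 stops darker from the shutter speed: 2 → 1.6 → 1.3 → 1 → 0.8 → 0.6 → 0.5 → 0.4 → 0.3 → 1/4.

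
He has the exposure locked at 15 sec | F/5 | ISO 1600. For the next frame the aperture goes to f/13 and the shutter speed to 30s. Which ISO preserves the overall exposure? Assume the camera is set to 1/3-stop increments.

ISO 5000

Aperture: f/5 → f/5.6 → f/6.3 → f/7.1 → f/8 → f/9 → f/10 → f/11 → f/13 — 2 2/3 stops stopped down (darker).
Shutter speed: 15 → 20 → 25 → 30 — 1 stop slower (brighter).
Net change so far: 1 2/3 stops darker. Offset with the ISO: 1600 → 2000 → 2500 → 3200 → 4000 → 5000.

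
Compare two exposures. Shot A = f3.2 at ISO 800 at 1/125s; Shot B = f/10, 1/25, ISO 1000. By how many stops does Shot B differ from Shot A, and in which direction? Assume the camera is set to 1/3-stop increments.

Aperture: f/3.2 → f/3.5 → f/4 → f/4.5 → f/5 → f/5.6 → f/6.3 → f/7.1 → f/8 → f/9 → f/10 — 3 1/3 stops narrower (darker).
Shutter speed: 1/125 → 1/100 → 1/80 → 1/60 → 1/50 → 1/40 → 1/30 → 1/25 — 2 1/3 stops slower (brighter).
ISO: 800 → 1000 — 1/3 stop higher (brighter).
Net: −3 1/3 +2 1/3 +1/3 = −2/3 stops.

2/3 stop darker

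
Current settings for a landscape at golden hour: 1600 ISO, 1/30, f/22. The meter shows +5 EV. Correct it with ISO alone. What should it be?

ISO 50

Overexposed by 5 stops → need 5 stops darker.
ISO: 1600 → 800 → 400 → 200 → 100 → 50.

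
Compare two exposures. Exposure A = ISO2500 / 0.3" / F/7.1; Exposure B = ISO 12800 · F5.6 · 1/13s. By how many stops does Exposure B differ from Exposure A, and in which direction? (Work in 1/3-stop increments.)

1 stop brighter

Aperture: f/7.1 → f/6.3 → f/5.6 — 2/3 stop wider (brighter).
Shutter speed: 0.3 → 1/4 → 1/5 → 1/6 → 1/8 → 1/10 → 1/13 — 2 stops faster (darker).
ISO: 2500 → 3200 → 4000 → 5000 → 6400 → 8000 → 10000 → 12800 — 2 1/3 stops higher (brighter).
Net: +2/3 −2 +2 1/3 = +1 stop.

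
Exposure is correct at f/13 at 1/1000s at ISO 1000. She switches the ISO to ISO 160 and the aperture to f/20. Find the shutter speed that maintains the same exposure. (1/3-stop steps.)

1/60s

ISO: 1000 → 800 → 640 → 500 → 400 → 320 → 250 → 200 → 160 — 2 2/3 stops dropped (darker).
Aperture: f/13 → f/14 → f/16 → f/18 → f/20 — 1 1/3 stops smaller aperture (darker).
Net change so far: 4 stops darker. Offset with the shutter speed: 1/1000 → 1/800 → 1/640 → 1/500 → 1/400 → 1/320 → 1/250 → 1/200 → 1/160 → 1/125 → 1/100 → 1/80 → 1/60.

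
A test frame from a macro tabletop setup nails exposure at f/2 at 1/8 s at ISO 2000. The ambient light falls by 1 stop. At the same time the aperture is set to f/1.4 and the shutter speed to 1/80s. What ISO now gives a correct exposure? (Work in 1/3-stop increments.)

ISO 20000

Scene light: 1 stop darker.
Aperture: f/2 → f/1.8 → f/1.6 → f/1.4 — 1 stop opened up (brighter).
Shutter speed: 1/8 → 1/10 → 1/13 → 1/15 → 1/20 → 1/25 → 1/30 → 1/40 → 1/50 → 1/60 → 1/80 — 3 1/3 stops shorter (darker).
Net so far: 3 1/3 stops darker. ISO: 2000 → 2500 → 3200 → 4000 → 5000 → 6400 → 8000 → 10000 → 12800 → 16000 → 20000.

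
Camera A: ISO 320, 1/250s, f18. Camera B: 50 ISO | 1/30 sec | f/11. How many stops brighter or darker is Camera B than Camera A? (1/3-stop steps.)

1 2/3 stops brighter

Aperture: f/18 → f/16 → f/14 → f/13 → f/11 — 1 1/3 stops opened up (brighter).
Shutter speed: 1/250 → 1/200 → 1/160 → 1/125 → 1/100 → 1/80 → 1/60 → 1/50 → 1/40 → 1/30 — 3 stops slower (brighter).
ISO: 320 → 250 → 200 → 160 → 125 → 100 → 80 → 64 → 50 — 2 2/3 stops lower (darker).
Net: +1 1/3 +3 −2 2/3 = +1 2/3 stops.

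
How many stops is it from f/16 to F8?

f/16 → f/11 → f/8 — count the steps: 2 stops.

2 stops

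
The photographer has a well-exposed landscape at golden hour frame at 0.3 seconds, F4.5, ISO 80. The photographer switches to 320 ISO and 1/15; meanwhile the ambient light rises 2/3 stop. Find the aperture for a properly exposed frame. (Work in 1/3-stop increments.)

Scene light: 2/3 stop brighter.
ISO: 80 → 100 → 125 → 160 → 200 → 250 → 320 — 2 stops higher (brighter).
Shutter speed: 0.3 → 1/4 → 1/5 → 1/6 → 1/8 → 1/10 → 1/13 → 1/15 — 2 1/3 stops shorter (darker).
Net so far: 1/3 stop brighter. Aperture: f/4.5 → f/5.

f/5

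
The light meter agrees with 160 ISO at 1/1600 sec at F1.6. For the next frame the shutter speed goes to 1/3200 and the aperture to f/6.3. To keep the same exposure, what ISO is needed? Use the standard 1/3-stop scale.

Shutter speed: 1/1600 → 1/2000 → 1/2500 → 1/3200 — 1 stop faster (darker).
Aperture: f/1.6 → f/1.8 → f/2 → f/2.2 → f/2.5 → f/2.8 → f/3.2 → f/3.5 → f/4 → f/4.5 → f/5 → f/5.6 → f/6.3 — 4 stops stopped down (darker).
Net change so far: 5 stops darker. Offset with the ISO: 160 → 200 → 250 → 320 → 400 → 500 → 640 → 800 → 1000 → 1250 → 1600 → 2000 → 2500 → 3200 → 4000 → 5000.

ISO 5000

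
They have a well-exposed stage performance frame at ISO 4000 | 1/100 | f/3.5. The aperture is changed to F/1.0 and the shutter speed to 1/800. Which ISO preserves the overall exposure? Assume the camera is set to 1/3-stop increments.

ISO 2500

Aperture: f/3.5 → f/3.2 → f/2.8 → f/2.5 → f/2.2 → f/2 → f/1.8 → f/1.6 → f/1.4 → f/1.2 → f/1.1 → f/1.0 — 3 2/3 stops opened up (brighter).
Shutter speed: 1/100 → 1/125 → 1/160 → 1/200 → 1/250 → 1/320 → 1/400 → 1/500 → 1/640 → 1/800 — 3 stops faster (darker).
Net change so far: 2/3 stop brighter. Offset with the ISO: 4000 → 3200 → 2500.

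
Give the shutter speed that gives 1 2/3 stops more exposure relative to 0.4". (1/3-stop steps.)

Shutter speed: 0.4 → 0.5 → 0.6 → 0.8 → 1 → 1.3 — 1 2/3 stops slower (brighter).

1.3 s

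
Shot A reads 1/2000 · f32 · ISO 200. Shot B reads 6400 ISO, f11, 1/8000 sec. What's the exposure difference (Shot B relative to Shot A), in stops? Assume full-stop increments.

6 stops brighter

Aperture: f/32 → f/22 → f/16 → f/11 — 3 stops larger aperture (brighter).
Shutter speed: 1/2000 → 1/4000 → 1/8000 — 2 stops faster (darker).
ISO: 200 → 400 → 800 → 1600 → 3200 → 6400 — 5 stops raised (brighter).
Net: +3 −2 +5 = +6 stops.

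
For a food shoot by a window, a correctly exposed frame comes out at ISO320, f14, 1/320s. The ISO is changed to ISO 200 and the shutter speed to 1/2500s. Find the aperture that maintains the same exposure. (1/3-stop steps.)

ISO: 320 → 250 → 200 — 2/3 stop dropped (darker).
Shutter speed: 1/320 → 1/400 → 1/500 → 1/640 → 1/800 → 1/1000 → 1/1250 → 1/1600 → 1/2000 → 1/2500 — 3 stops shorter (darker).
Net change so far: 3 2/3 stops darker. Offset with the aperture: f/14 → f/13 → f/11 → f/10 → f/9 → f/8 → f/7.1 → f/6.3 → f/5.6 → f/5 → f/4.5 → f/4.

f/4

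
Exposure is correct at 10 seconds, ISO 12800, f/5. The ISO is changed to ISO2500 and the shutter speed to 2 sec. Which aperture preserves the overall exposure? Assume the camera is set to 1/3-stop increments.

ISO: 12800 → 10000 → 8000 → 6400 → 5000 → 4000 → 3200 → 2500 — 2 1/3 stops lower (darker).
Shutter speed: 10 → 8 → 6 → 5 → 4 → 3.2 → 2.5 → 2 — 2 1/3 stops faster (darker).
Net change so far: 4 2/3 stops darker. Offset with the aperture: f/5 → f/4.5 → f/4 → f/3.5 → f/3.2 → f/2.8 → f/2.5 → f/2.2 → f/2 → f/1.8 → f/1.6 → f/1.4 → f/1.2 → f/1.1 → f/1.0.

f/1.0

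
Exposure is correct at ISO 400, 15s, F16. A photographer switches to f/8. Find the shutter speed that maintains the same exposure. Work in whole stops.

4 s

Aperture: f/16 → f/11 → f/8 — 2 stops wider (brighter).
Need 2 stops darker from the shutter speed: 15 → 8 → 4.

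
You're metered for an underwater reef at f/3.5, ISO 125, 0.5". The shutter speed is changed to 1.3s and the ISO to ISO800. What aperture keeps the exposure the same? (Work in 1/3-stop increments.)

Shutter speed: 0.5 → 0.6 → 0.8 → 1 → 1.3 — 1 1/3 stops slower (brighter).
ISO: 125 → 160 → 200 → 250 → 320 → 400 → 500 → 640 → 800 — 2 2/3 stops higher (brighter).
Net change so far: 4 stops brighter. Offset with the aperture: f/3.5 → f/4 → f/4.5 → f/5 → f/5.6 → f/6.3 → f/7.1 → f/8 → f/9 → f/10 → f/11 → f/13 → f/14.

f/14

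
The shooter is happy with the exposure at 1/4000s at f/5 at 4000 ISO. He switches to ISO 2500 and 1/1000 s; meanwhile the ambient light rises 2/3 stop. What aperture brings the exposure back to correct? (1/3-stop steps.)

Scene light: 2/3 stop brighter.
ISO: 4000 → 3200 → 2500 — 2/3 stop dropped (darker).
Shutter speed: 1/4000 → 1/3200 → 1/2500 → 1/2000 → 1/1600 → 1/1250 → 1/1000 — 2 stops slower (brighter).
Net so far: 2 stops brighter. Aperture: f/5 → f/5.6 → f/6.3 → f/7.1 → f/8 → f/9 → f/10.

f/10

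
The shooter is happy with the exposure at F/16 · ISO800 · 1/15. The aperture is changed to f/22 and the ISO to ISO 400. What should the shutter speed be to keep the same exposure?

1/4s

Aperture: f/16 → f/22 — 1 stop stopped down (darker).
ISO: 800 → 400 — 1 stop dropped (darker).
Net change so far: 2 stops darker. Offset with the shutter speed: 1/15 → 1/8 → 1/4.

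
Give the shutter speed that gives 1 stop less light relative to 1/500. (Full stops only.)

1/1000s

Shutter speed: 1/500 → 1/1000 — 1 stop faster (darker).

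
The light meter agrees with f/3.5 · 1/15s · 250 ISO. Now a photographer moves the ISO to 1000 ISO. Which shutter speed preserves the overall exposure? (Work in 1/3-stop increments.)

ISO: 250 → 320 → 400 → 500 → 640 → 800 → 1000 — 2 stops higher (brighter).
Need 2 stops darker from the shutter speed: 1/15 → 1/20 → 1/25 → 1/30 → 1/40 → 1/50 → 1/60.

1/60s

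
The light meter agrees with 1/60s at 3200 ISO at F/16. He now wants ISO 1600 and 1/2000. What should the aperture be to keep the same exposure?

ISO: 3200 → 1600 — 1 stop lower (darker).
Shutter speed: 1/60 → 1/125 → 1/250 → 1/500 → 1/1000 → 1/2000 — 5 stops shorter (darker).
Net change so far: 6 stops darker. Offset with the aperture: f/16 → f/11 → f/8 → f/5.6 → f/4 → f/2.8 → f/2.

f/2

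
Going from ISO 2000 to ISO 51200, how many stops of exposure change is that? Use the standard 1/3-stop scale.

4 2/3 stops

2000 → 2500 → 3200 → 4000 → 5000 → 6400 → 8000 → 10000 → 12800 → 16000 → 20000 → 25600 → 32000 → 40000 → 51200 — count the steps: 14 third-stops = 4 2/3 stops.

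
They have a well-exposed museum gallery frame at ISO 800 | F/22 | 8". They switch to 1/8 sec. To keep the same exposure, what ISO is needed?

ISO 51200

Shutter speed: 8 → 4 → 2 → 1 → 1/2 → 1/4 → 1/8 — 6 stops shorter (darker).
Need 6 stops brighter from the ISO: 800 → 1600 → 3200 → 6400 → 12800 → 25600 → 51200.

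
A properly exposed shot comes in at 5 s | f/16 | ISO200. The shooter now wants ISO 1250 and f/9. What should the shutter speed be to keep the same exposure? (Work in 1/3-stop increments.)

ISO: 200 → 250 → 320 → 400 → 500 → 640 → 800 → 1000 → 1250 — 2 2/3 stops raised (brighter).
Aperture: f/16 → f/14 → f/13 → f/11 → f/10 → f/9 — 1 2/3 stops larger aperture (brighter).
Net change so far: 4 1/3 stops brighter. Offset with the shutter speed: 5 → 4 → 3.2 → 2.5 → 2 → 1.6 → 1.3 → 1 → 0.8 → 0.6 → 0.5 → 0.4 → 0.3 → 1/4.

1/4s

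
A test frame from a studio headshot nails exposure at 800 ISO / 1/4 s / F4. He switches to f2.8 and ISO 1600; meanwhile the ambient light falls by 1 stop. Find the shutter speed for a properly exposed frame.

Scene light: 1 stop darker.
Aperture: f/4 → f/2.8 — 1 stop wider (brighter).
ISO: 800 → 1600 — 1 stop higher (brighter).
Net so far: 1 stop brighter. Shutter speed: 1/4 → 1/8.

1/8s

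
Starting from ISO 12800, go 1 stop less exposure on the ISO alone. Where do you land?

ISO: 12800 → 6400 — 1 stop dropped (darker).

ISO 6400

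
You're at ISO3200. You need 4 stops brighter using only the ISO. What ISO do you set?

ISO 51200

ISO: 3200 → 6400 → 12800 → 25600 → 51200 — 4 stops higher (brighter).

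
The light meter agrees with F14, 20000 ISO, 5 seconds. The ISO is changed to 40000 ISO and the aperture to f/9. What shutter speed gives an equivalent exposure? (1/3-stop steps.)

ISO: 20000 → 25600 → 32000 → 40000 — 1 stop higher (brighter).
Aperture: f/14 → f/13 → f/11 → f/10 → f/9 — 1 1/3 stops wider (brighter).
Net change so far: 2 1/3 stops brighter. Offset with the shutter speed: 5 → 4 → 3.2 → 2.5 → 2 → 1.6 → 1.3 → 1.

1 s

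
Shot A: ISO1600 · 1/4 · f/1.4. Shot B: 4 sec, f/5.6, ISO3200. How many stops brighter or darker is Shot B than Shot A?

Aperture: f/1.4 → f/2 → f/2.8 → f/4 → f/5.6 — 4 stops narrower (darker).
Shutter speed: 1/4 → 1/2 → 1 → 2 → 4 — 4 stops slower (brighter).
ISO: 1600 → 3200 — 1 stop higher (brighter).
Net: −4 +4 +1 = +1 stop.

1 stop brighter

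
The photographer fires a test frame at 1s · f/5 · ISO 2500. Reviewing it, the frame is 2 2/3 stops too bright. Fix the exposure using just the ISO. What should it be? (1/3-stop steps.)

Overexposed by 2 2/3 stops → need 2 2/3 stops darker.
ISO: 2500 → 2000 → 1600 → 1250 → 1000 → 800 → 640 → 500 → 400.

ISO 400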